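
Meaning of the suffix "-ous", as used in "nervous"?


Suffix: -ous
As in: nervous -> nerve + -ous, with a spelling change
Meaning = having quality of


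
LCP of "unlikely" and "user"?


Word 1: "unlikely"
Word 2: "user"
Comparing from start:
  Pos 0: 'u' == 'u'
  Pos 1: 'n' != 's' (stop)
LCP = "u" (length 1)


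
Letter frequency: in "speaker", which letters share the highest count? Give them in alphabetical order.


Word: "speaker"
Letter counts:
  'a': 1
  'e': 2
  'k': 1
  'p': 1
  'r': 1
  's': 1
Maximum count = 2
Most frequent = 'e' (2 times each)


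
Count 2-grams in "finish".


Word: "finish" (length 6)
Number of 2-grams = length - 2 + 1 = 6 - 2 + 1
= 5


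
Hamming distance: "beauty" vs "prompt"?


Comparing character by character (same length = 6):
  Pos 0: 'b' vs 'p' !=
  Pos 1: 'e' vs 'r' !=
  Pos 2: 'a' vs 'o' !=
  Pos 3: 'u' vs 'm' !=
  Pos 4: 't' vs 'p' !=
  Pos 5: 'y' vs 't' !=
Hamming distance = 6


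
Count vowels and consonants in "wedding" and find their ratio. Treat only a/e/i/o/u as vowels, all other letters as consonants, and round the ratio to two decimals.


Word: "wedding"
Vowels (a,e,i,o,u): 2
Consonants: 5
Ratio = 2/5
= 0.40


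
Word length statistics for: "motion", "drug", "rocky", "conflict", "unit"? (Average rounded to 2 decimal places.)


Lengths: "motion"=6, "drug"=4, "rocky"=5, "conflict"=8, "unit"=4
Sum = 27, Count = 5
Average = 27/5 = 5.40
= avg=5.40, min=4, max=8


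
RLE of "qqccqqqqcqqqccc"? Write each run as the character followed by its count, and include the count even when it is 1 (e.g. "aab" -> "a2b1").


String: "qqccqqqqcqqqccc"
Scanning for consecutive runs:
  'q' x 2
  'c' x 2
  'q' x 4
  'c' x 1
  'q' x 3
  'c' x 3
RLE = "q2c2q4c1q3c3"


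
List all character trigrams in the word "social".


Word: "social" (length 6)
Number of trigrams = 6 - 3 + 1 = 4
  Position 0: "soc"
  Position 1: "oci"
  Position 2: "cia"
  Position 3: "ial"
Trigrams = "soc", "oci", "cia", "ial"


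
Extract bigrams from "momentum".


Word: "momentum" (length 8)
Number of bigrams = 8 - 2 + 1 = 7
  Position 0: "mo"
  Position 1: "om"
  Position 2: "me"
  Position 3: "en"
  Position 4: "nt"
  Position 5: "tu"
  Position 6: "um"
Bigrams = "mo", "om", "me", "en", "nt", "tu", "um"


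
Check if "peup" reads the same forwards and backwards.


Word: "peup"
Reversed: "puep"
Forward == Backward? peup != puep
Palindrome = No


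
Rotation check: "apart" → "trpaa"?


Word: "apart", Candidate: "trpaa"
Method: check if candidate is substring of word+word
"apartapart" contains "trpaa"? No
Is rotation = No


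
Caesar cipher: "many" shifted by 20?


Word: "many"
Shift: 20
Each letter → (letter + shift) mod 26:
  'm' (12) + 20 = 6 → 'g'
  'a' (0) + 20 = 20 → 'u'
  'n' (13) + 20 = 7 → 'h'
  'y' (24) + 20 = 18 → 's'
Result = "guhs"


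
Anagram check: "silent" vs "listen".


Word 1: "silent" → sorted: eilnst
Word 2: "listen" → sorted: eilnst
Same letters? eilnst == eilnst
Anagram = Yes


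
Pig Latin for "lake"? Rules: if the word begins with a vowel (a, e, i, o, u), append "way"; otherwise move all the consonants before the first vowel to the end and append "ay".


Word: "lake"
Starts with consonant(s) → move to end, add 'ay'
Consonant cluster: "l"
Pig Latin = "akelay"


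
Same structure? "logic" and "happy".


Pattern of "logic": [0, 1, 2, 3, 4]
Pattern of "happy": [0, 1, 2, 2, 3]
Patterns do not match
Same pattern = No


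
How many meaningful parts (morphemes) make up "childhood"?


Word: "childhood"
Morphemes: child / -hood
Each morpheme carries meaning
= 2 morphemes


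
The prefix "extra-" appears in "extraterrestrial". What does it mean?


Prefix: extra-
Example: extraterrestrial (extra- + terrestrial)
Meaning = beyond


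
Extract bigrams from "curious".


Word: "curious" (length 7)
Number of bigrams = 7 - 2 + 1 = 6
  Position 0: "cu"
  Position 1: "ur"
  Position 2: "ri"
  Position 3: "io"
  Position 4: "ou"
  Position 5: "us"
Bigrams = "cu", "ur", "ri", "io", "ou", "us"


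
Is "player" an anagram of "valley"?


Word 1: "valley" → sorted: aellvy
Word 2: "player" → sorted: aelpry
Same letters? aellvy != aelpry
Anagram = No


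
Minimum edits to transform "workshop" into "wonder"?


Word 1: "workshop" (length 8)
Word 2: "wonder" (length 6)
One optimal edit sequence (insert/delete/substitute each cost 1):
  1. keep 'w'
  2. keep 'o'
  3. delete 'r'  (+1)
  4. delete 'k'  (+1)
  5. substitute 's' -> 'n'  (+1)
  6. substitute 'h' -> 'd'  (+1)
  7. substitute 'o' -> 'e'  (+1)
  8. substitute 'p' -> 'r'  (+1)
Total edit operations: 6
Edit distance = 6


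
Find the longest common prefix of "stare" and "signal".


Word 1: "stare"
Word 2: "signal"
Comparing from start:
  Pos 0: 's' == 's'
  Pos 1: 't' != 'i' (stop)
LCP = "s" (length 1)


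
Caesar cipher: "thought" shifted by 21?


Word: "thought"
Shift: 21
Each letter → (letter + shift) mod 26:
  't' (19) + 21 = 14 → 'o'
  'h' (7) + 21 = 2 → 'c'
  'o' (14) + 21 = 9 → 'j'
  'u' (20) + 21 = 15 → 'p'
  'g' (6) + 21 = 1 → 'b'
  'h' (7) + 21 = 2 → 'c'
  't' (19) + 21 = 14 → 'o'
Result = "ocjpbco"


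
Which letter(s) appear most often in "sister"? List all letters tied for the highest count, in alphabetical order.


Word: "sister"
Letter counts:
  'e': 1
  'i': 1
  'r': 1
  's': 2
  't': 1
Maximum count = 2
Most frequent = 's' (2 times each)


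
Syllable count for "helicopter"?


Word: "helicopter"
Syllable breakdown: hel / i / cop / ter
Counting: 4 parts
= 4 syllables


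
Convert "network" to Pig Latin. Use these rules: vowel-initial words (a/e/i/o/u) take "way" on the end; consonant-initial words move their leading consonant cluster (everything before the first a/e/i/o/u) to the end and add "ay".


Word: "network"
Starts with consonant(s) → move to end, add 'ay'
Consonant cluster: "n"
Pig Latin = "etworknay"


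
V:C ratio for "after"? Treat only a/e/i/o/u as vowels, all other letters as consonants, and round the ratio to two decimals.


Word: "after"
Vowels (a,e,i,o,u): 2
Consonants: 3
Ratio = 2/3
= 0.67


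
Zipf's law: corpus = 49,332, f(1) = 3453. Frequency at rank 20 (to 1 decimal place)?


Zipf's law: f(r) = f(1) / r
f(1) = 3453
f(20) = 3453 / 20
= 172.7 occurrences


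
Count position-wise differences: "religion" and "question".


Comparing character by character (same length = 8):
  Pos 0: 'r' vs 'q' !=
  Pos 1: 'e' vs 'u' !=
  Pos 2: 'l' vs 'e' !=
  Pos 3: 'i' vs 's' !=
  Pos 4: 'g' vs 't' !=
  Pos 5: 'i' vs 'i' =
  Pos 6: 'o' vs 'o' =
  Pos 7: 'n' vs 'n' =
Hamming distance = 5


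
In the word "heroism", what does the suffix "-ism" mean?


Suffix: -ism
Example: heroism = hero + -ism
Meaning = belief / practice


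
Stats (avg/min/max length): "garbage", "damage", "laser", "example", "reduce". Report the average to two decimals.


Lengths: "garbage"=7, "damage"=6, "laser"=5, "example"=7, "reduce"=6
Sum = 31, Count = 5
Average = 31/5 = 6.20
= avg=6.20, min=5, max=7


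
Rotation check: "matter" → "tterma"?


Word: "matter", Candidate: "tterma"
Method: check if candidate is substring of word+word
"mattermatter" contains "tterma"? Yes
Is rotation = Yes


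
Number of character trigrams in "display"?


Word: "display" (length 7)
Number of 3-grams = length - 3 + 1 = 7 - 3 + 1
= 5


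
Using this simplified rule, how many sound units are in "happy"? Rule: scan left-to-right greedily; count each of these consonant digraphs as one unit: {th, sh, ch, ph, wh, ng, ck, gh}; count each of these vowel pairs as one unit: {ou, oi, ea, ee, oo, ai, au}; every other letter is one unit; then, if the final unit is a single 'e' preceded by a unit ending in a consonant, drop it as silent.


Word: "happy" (5 letters)
Left-to-right scan:
  [1] 'h' (letter)
  [2] 'a' (letter)
  [3] 'p' (letter)
  [4] 'p' (letter)
  [5] 'y' (letter)
Units from scan: 5
Sound units = 5 units


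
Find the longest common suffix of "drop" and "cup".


Word 1: "drop"
Word 2: "cup"
Comparing from end:
  Pos -1: 'p' == 'p'
  Pos -2: 'o' != 'u' (stop)
LCS = "p" (length 1)


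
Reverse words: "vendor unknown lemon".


Original: "vendor unknown lemon"
Words (1..n): vendor | unknown | lemon
Reversed (n..1): lemon | unknown | vendor
Result = "lemon unknown vendor"


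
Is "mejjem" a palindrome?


Word: "mejjem"
Reversed: "mejjem"
Forward == Backward? mejjem == mejjem
Palindrome = Yes


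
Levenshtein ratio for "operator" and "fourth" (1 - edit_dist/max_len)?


Word 1: "operator" (length 8)
Word 2: "fourth" (length 6)
One optimal edit sequence:
  1. substitute 'o' -> 'f'  (+1)
  2. substitute 'p' -> 'o'  (+1)
  3. substitute 'e' -> 'u'  (+1)
  4. keep 'r'
  5. delete 'a'  (+1)
  6. keep 't'
  7. delete 'o'  (+1)
  8. substitute 'r' -> 'h'  (+1)
Edit distance = 6
Max length = max(8, 6) = 8
Similarity = 1 - 6/8
= 0.2500


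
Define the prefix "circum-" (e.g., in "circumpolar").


Prefix: circum-
Example: circumpolar = circum- + polar
Meaning = around


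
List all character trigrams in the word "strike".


Word: "strike" (length 6)
Number of trigrams = 6 - 3 + 1 = 4
  Position 0: "str"
  Position 1: "tri"
  Position 2: "rik"
  Position 3: "ike"
Trigrams = "str", "tri", "rik", "ike"


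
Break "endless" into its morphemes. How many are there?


Word: "endless"
Morphemes: end + -less
Each morpheme carries meaning
= 2 morphemes


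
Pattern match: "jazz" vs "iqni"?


Pattern of "jazz": [0, 1, 2, 2]
Pattern of "iqni": [0, 1, 2, 0]
Patterns do not match
Same pattern = No


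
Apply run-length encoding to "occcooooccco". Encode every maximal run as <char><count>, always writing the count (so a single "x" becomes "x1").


String: "occcooooccco"
Scanning for consecutive runs:
  'o' x 1
  'c' x 3
  'o' x 4
  'c' x 3
  'o' x 1
RLE = "o1c3o4c3o1"


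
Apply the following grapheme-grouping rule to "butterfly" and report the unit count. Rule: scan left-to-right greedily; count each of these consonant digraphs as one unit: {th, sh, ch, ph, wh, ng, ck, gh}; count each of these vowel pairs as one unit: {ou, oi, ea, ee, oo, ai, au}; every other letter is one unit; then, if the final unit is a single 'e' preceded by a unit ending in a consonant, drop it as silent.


Word: "butterfly" (9 letters)
Left-to-right scan:
  (1) 'b' (letter)
  (2) 'u' (letter)
  (3) 't' (letter)
  (4) 't' (letter)
  (5) 'e' (letter)
  (6) 'r' (letter)
  (7) 'f' (letter)
  (8) 'l' (letter)
  (9) 'y' (letter)
Units from scan: 9
Sound units = 9 units


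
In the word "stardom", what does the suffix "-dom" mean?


Suffix: -dom
As in: stardom -> star + -dom
Meaning = state / realm


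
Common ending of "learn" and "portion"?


Word 1: "learn"
Word 2: "portion"
Comparing from end:
  Pos -1: 'n' == 'n'
  Pos -2: 'r' != 'o' (stop)
LCS = "n" (length 1)


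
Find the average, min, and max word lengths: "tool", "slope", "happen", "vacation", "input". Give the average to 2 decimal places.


Lengths: "tool"=4, "slope"=5, "happen"=6, "vacation"=8, "input"=5
Sum = 28, Count = 5
Average = 28/5 = 5.60
= avg=5.60, min=4, max=8


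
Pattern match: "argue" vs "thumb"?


Pattern of "argue": [0, 1, 2, 3, 4]
Pattern of "thumb": [0, 1, 2, 3, 4]
Patterns match
Same pattern = Yes


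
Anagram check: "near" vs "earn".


Word 1: "near" → sorted: aenr
Word 2: "earn" → sorted: aenr
Same letters? aenr == aenr
Anagram = Yes


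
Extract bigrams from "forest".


Word: "forest" (length 6)
Number of bigrams = 6 - 2 + 1 = 5
  Position 0: "fo"
  Position 1: "or"
  Position 2: "re"
  Position 3: "es"
  Position 4: "st"
Bigrams = "fo", "or", "re", "es", "st"


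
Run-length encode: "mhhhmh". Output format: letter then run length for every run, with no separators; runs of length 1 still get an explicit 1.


String: "mhhhmh"
Scanning for consecutive runs:
  'm' x 1
  'h' x 3
  'm' x 1
  'h' x 1
RLE = "m1h3m1h1"


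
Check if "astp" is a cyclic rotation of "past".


Word: "past", Candidate: "astp"
Method: check if candidate is substring of word+word
"pastpast" contains "astp"? Yes
Is rotation = Yes


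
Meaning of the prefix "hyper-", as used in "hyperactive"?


Prefix: hyper-
Example: hyperactive (hyper- + active)
Meaning = over / excessive


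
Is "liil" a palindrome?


Word: "liil"
Reversed: "liil"
Forward == Backward? liil == liil
Palindrome = Yes


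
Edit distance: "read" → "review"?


Word 1: "read" (length 4)
Word 2: "review" (length 6)
One optimal edit sequence (insert/delete/substitute each cost 1):
  1. keep 'r'
  2. keep 'e'
  3. insert 'v'  (+1)
  4. insert 'i'  (+1)
  5. substitute 'a' -> 'e'  (+1)
  6. substitute 'd' -> 'w'  (+1)
Total edit operations: 4
Edit distance = 4


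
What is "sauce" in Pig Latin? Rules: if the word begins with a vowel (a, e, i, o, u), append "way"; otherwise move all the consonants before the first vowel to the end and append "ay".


Word: "sauce"
Starts with consonant(s) → move to end, add 'ay'
Consonant cluster: "s"
Pig Latin = "aucesay"


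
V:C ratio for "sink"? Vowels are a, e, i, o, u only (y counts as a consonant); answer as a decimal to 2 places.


Word: "sink"
Vowels (a,e,i,o,u): 1
Consonants: 3
Ratio = 1/3
= 0.33


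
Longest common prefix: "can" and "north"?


Word 1: "can"
Word 2: "north"
Comparing from start:
  Pos 0: 'c' != 'n' (stop)
LCP = "" (length 0)


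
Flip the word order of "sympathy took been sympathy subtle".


Original: "sympathy took been sympathy subtle"
Words (1..n): sympathy | took | been | sympathy | subtle
Reversed (n..1): subtle | sympathy | been | took | sympathy
Result = "subtle sympathy been took sympathy"


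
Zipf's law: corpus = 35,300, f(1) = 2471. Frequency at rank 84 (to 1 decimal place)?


Zipf's law: f(r) = f(1) / r
f(1) = 2471
f(84) = 2471 / 84
= 29.4 occurrences


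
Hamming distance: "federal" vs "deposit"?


Comparing character by character (same length = 7):
  Pos 0: 'f' vs 'd' !=
  Pos 1: 'e' vs 'e' =
  Pos 2: 'd' vs 'p' !=
  Pos 3: 'e' vs 'o' !=
  Pos 4: 'r' vs 's' !=
  Pos 5: 'a' vs 'i' !=
  Pos 6: 'l' vs 't' !=
Hamming distance = 6


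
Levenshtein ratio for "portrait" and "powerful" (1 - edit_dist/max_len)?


Word 1: "portrait" (length 8)
Word 2: "powerful" (length 8)
One optimal edit sequence:
  1. keep 'p'
  2. keep 'o'
  3. substitute 'r' -> 'w'  (+1)
  4. substitute 't' -> 'e'  (+1)
  5. keep 'r'
  6. substitute 'a' -> 'f'  (+1)
  7. substitute 'i' -> 'u'  (+1)
  8. substitute 't' -> 'l'  (+1)
Edit distance = 5
Max length = max(8, 8) = 8
Similarity = 1 - 5/8
= 0.3750


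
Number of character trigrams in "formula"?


Word: "formula" (length 7)
Number of 3-grams = length - 3 + 1 = 7 - 3 + 1
= 5


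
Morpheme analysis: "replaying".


Word: "replaying"
Morphemes: re- / play / -ing
Each morpheme carries meaning
= 3 morphemes


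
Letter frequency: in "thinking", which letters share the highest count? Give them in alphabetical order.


Word: "thinking"
Letter counts:
  'g': 1
  'h': 1
  'i': 2
  'k': 1
  'n': 2
  't': 1
Maximum count = 2
Most frequent = 'i', 'n' (2 times each)


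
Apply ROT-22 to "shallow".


Word: "shallow"
Shift: 22
Each letter → (letter + shift) mod 26:
  's' (18) + 22 = 14 → 'o'
  'h' (7) + 22 = 3 → 'd'
  'a' (0) + 22 = 22 → 'w'
  'l' (11) + 22 = 7 → 'h'
  'l' (11) + 22 = 7 → 'h'
  'o' (14) + 22 = 10 → 'k'
  'w' (22) + 22 = 18 → 's'
Result = "odwhhks"


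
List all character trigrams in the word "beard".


Word: "beard" (length 5)
Number of trigrams = 5 - 3 + 1 = 3
  Position 0: "bea"
  Position 1: "ear"
  Position 2: "ard"
Trigrams = "bea", "ear", "ard"


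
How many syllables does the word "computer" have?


Word: "computer"
Syllable breakdown: com · pu · ter
Counting: 3 parts
= 3 syllables


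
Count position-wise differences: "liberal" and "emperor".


Comparing character by character (same length = 7):
  Pos 0: 'l' vs 'e' !=
  Pos 1: 'i' vs 'm' !=
  Pos 2: 'b' vs 'p' !=
  Pos 3: 'e' vs 'e' =
  Pos 4: 'r' vs 'r' =
  Pos 5: 'a' vs 'o' !=
  Pos 6: 'l' vs 'r' !=
Hamming distance = 5


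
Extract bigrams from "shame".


Word: "shame" (length 5)
Number of bigrams = 5 - 2 + 1 = 4
  Position 0: "sh"
  Position 1: "ha"
  Position 2: "am"
  Position 3: "me"
Bigrams = "sh", "ha", "am", "me"


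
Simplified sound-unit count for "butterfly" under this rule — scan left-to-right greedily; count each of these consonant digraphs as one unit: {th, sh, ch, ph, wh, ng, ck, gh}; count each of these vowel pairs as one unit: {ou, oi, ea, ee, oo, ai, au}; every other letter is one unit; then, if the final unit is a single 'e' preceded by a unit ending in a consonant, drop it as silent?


Word: "butterfly" (9 letters)
Left-to-right scan:
  1. 'b' (letter)
  2. 'u' (letter)
  3. 't' (letter)
  4. 't' (letter)
  5. 'e' (letter)
  6. 'r' (letter)
  7. 'f' (letter)
  8. 'l' (letter)
  9. 'y' (letter)
Units from scan: 9
Sound units = 9 units


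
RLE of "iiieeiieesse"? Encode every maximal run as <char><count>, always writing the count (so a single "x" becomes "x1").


String: "iiieeiieesse"
Scanning for consecutive runs:
  'i' x 3
  'e' x 2
  'i' x 2
  'e' x 2
  's' x 2
  'e' x 1
RLE = "i3e2i2e2s2e1"


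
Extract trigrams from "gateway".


Word: "gateway" (length 7)
Number of trigrams = 7 - 3 + 1 = 5
  Position 0: "gat"
  Position 1: "ate"
  Position 2: "tew"
  Position 3: "ewa"
  Position 4: "way"
Trigrams = "gat", "ate", "tew", "ewa", "way"


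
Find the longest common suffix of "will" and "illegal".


Word 1: "will"
Word 2: "illegal"
Comparing from end:
  Pos -1: 'l' == 'l'
  Pos -2: 'l' != 'a' (stop)
LCS = "l" (length 1)


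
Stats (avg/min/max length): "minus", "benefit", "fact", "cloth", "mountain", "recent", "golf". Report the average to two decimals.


Lengths: "minus"=5, "benefit"=7, "fact"=4, "cloth"=5, "mountain"=8, "recent"=6, "golf"=4
Sum = 39, Count = 7
Average = 39/7 = 5.57
= avg=5.57, min=4, max=8


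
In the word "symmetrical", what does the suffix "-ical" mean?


Suffix: -ical
Example: symmetrical = symmetry + -ical, with a spelling change
Meaning = relating to


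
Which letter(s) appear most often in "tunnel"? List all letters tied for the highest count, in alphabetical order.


Word: "tunnel"
Letter counts:
  'e': 1
  'l': 1
  'n': 2
  't': 1
  'u': 1
Maximum count = 2
Most frequent = 'n' (2 times each)


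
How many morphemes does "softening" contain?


Word: "softening"
Morphemes: soft / -en / -ing
Each morpheme carries meaning
= 3 morphemes


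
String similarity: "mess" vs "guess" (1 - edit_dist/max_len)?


Word 1: "mess" (length 4)
Word 2: "guess" (length 5)
One optimal edit sequence:
  1. insert 'g'  (+1)
  2. substitute 'm' -> 'u'  (+1)
  3. keep 'e'
  4. keep 's'
  5. keep 's'
Edit distance = 2
Max length = max(4, 5) = 5
Similarity = 1 - 2/5
= 0.6000


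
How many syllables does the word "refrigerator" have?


Word: "refrigerator"
Syllable breakdown: re · frig · er · a · tor
Counting: 5 parts
= 5 syllables


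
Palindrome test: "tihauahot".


Word: "tihauahot"
Reversed: "tohauahit"
Forward == Backward? tihauahot != tohauahit
Palindrome = No


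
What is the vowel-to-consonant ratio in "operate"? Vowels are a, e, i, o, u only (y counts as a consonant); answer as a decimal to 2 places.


Word: "operate"
Vowels (a,e,i,o,u): 4
Consonants: 3
Ratio = 4/3
= 1.33


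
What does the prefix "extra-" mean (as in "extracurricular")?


Prefix: extra-
As in: extracurricular -> extra- + curricular
Meaning = beyond


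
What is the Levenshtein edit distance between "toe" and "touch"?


Word 1: "toe" (length 3)
Word 2: "touch" (length 5)
One optimal edit sequence (insert/delete/substitute each cost 1):
  1. keep 't'
  2. keep 'o'
  3. insert 'u'  (+1)
  4. insert 'c'  (+1)
  5. substitute 'e' -> 'h'  (+1)
Total edit operations: 3
Edit distance = 3


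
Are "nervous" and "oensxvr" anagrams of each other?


Word 1: "nervous" → sorted: enorsuv
Word 2: "oensxvr" → sorted: enorsvx
Same letters? enorsuv != enorsvx
Anagram = No


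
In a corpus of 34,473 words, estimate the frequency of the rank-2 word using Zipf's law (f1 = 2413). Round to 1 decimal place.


Zipf's law: f(r) = f(1) / r
f(1) = 2413
f(2) = 2413 / 2
= 1206.5 occurrences


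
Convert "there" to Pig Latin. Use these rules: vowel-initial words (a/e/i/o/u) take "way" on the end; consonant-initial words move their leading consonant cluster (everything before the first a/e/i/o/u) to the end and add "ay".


Word: "there"
Starts with consonant(s) → move to end, add 'ay'
Consonant cluster: "th"
Pig Latin = "erethay"


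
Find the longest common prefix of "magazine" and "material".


Word 1: "magazine"
Word 2: "material"
Comparing from start:
  Pos 0: 'm' == 'm'
  Pos 1: 'a' == 'a'
  Pos 2: 'g' != 't' (stop)
LCP = "ma" (length 2)


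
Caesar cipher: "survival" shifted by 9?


Word: "survival"
Shift: 9
Each letter → (letter + shift) mod 26:
  's' (18) + 9 = 1 → 'b'
  'u' (20) + 9 = 3 → 'd'
  'r' (17) + 9 = 0 → 'a'
  'v' (21) + 9 = 4 → 'e'
  'i' (8) + 9 = 17 → 'r'
  'v' (21) + 9 = 4 → 'e'
  'a' (0) + 9 = 9 → 'j'
  'l' (11) + 9 = 20 → 'u'
Result = "bdaereju"


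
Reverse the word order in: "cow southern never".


Original: "cow southern never"
Words (1..n): cow | southern | never
Reversed (n..1): never | southern | cow
Result = "never southern cow"


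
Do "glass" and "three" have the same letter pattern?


Pattern of "glass": [0, 1, 2, 3, 3]
Pattern of "three": [0, 1, 2, 3, 3]
Patterns match
Same pattern = Yes


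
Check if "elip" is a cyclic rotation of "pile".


Word: "pile", Candidate: "elip"
Method: check if candidate is substring of word+word
"pilepile" contains "elip"? No
Is rotation = No


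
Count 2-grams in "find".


Word: "find" (length 4)
Number of 2-grams = length - 2 + 1 = 4 - 2 + 1
= 3


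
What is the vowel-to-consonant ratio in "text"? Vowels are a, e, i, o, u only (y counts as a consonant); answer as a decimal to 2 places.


Word: "text"
Vowels (a,e,i,o,u): 1
Consonants: 3
Ratio = 1/3
= 0.33


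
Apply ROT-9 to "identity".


Word: "identity"
Shift: 9
Each letter → (letter + shift) mod 26:
  'i' (8) + 9 = 17 → 'r'
  'd' (3) + 9 = 12 → 'm'
  'e' (4) + 9 = 13 → 'n'
  'n' (13) + 9 = 22 → 'w'
  't' (19) + 9 = 2 → 'c'
  'i' (8) + 9 = 17 → 'r'
  't' (19) + 9 = 2 → 'c'
  'y' (24) + 9 = 7 → 'h'
Result = "rmnwcrch"


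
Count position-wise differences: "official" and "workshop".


Comparing character by character (same length = 8):
  Pos 0: 'o' vs 'w' !=
  Pos 1: 'f' vs 'o' !=
  Pos 2: 'f' vs 'r' !=
  Pos 3: 'i' vs 'k' !=
  Pos 4: 'c' vs 's' !=
  Pos 5: 'i' vs 'h' !=
  Pos 6: 'a' vs 'o' !=
  Pos 7: 'l' vs 'p' !=
Hamming distance = 8


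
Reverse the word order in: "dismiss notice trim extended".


Original: "dismiss notice trim extended"
Words (1..n): dismiss | notice | trim | extended
Reversed (n..1): extended | trim | notice | dismiss
Result = "extended trim notice dismiss"


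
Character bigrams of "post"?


Word: "post" (length 4)
Number of bigrams = 4 - 2 + 1 = 3
  Position 0: "po"
  Position 1: "os"
  Position 2: "st"
Bigrams = "po", "os", "st"


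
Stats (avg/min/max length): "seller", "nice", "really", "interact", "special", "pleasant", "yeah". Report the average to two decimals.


Lengths: "seller"=6, "nice"=4, "really"=6, "interact"=8, "special"=7, "pleasant"=8, "yeah"=4
Sum = 43, Count = 7
Average = 43/7 = 6.14
= avg=6.14, min=4, max=8


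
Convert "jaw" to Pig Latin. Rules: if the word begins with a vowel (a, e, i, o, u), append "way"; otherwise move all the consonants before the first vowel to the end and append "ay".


Word: "jaw"
Starts with consonant(s) → move to end, add 'ay'
Consonant cluster: "j"
Pig Latin = "awjay"


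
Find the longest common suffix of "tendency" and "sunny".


Word 1: "tendency"
Word 2: "sunny"
Comparing from end:
  Pos -1: 'y' == 'y'
  Pos -2: 'c' != 'n' (stop)
LCS = "y" (length 1)


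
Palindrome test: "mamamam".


Word: "mamamam"
Reversed: "mamamam"
Forward == Backward? mamamam == mamamam
Palindrome = Yes


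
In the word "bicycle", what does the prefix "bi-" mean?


Prefix: bi-
Example: bicycle (bi- + cycle)
Meaning = two


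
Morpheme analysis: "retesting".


Word: "retesting"
Morphemes: re- + test + -ing
Each morpheme carries meaning
= 3 morphemes


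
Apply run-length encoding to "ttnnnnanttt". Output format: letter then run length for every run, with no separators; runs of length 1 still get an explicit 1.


String: "ttnnnnanttt"
Scanning for consecutive runs:
  't' x 2
  'n' x 4
  'a' x 1
  'n' x 1
  't' x 3
RLE = "t2n4a1n1t3"


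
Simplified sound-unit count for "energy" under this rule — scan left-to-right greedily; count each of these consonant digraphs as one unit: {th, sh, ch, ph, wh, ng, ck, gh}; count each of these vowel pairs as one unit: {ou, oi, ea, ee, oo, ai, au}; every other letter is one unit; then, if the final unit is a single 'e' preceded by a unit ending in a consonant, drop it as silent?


Word: "energy" (6 letters)
Left-to-right scan:
  (1) 'e' (letter)
  (2) 'n' (letter)
  (3) 'e' (letter)
  (4) 'r' (letter)
  (5) 'g' (letter)
  (6) 'y' (letter)
Units from scan: 6
Sound units = 6 units


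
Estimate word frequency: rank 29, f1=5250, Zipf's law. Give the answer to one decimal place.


Zipf's law: f(r) = f(1) / r
f(1) = 5250
f(29) = 5250 / 29
= 181.0 occurrences


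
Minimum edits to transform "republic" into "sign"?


Word 1: "republic" (length 8)
Word 2: "sign" (length 4)
One optimal edit sequence (insert/delete/substitute each cost 1):
  1. delete 'r'  (+1)
  2. delete 'e'  (+1)
  3. delete 'p'  (+1)
  4. delete 'u'  (+1)
  5. substitute 'b' -> 's'  (+1)
  6. substitute 'l' -> 'i'  (+1)
  7. substitute 'i' -> 'g'  (+1)
  8. substitute 'c' -> 'n'  (+1)
Total edit operations: 8
Edit distance = 8


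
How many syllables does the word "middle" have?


Word: "middle"
Syllable breakdown: mid · dle
Counting: 2 parts
= 2 syllables


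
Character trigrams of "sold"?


Word: "sold" (length 4)
Number of trigrams = 4 - 3 + 1 = 2
  Position 0: "sol"
  Position 1: "old"
Trigrams = "sol", "old"


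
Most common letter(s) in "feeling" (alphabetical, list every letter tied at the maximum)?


Word: "feeling"
Letter counts:
  'e': 2
  'f': 1
  'g': 1
  'i': 1
  'l': 1
  'n': 1
Maximum count = 2
Most frequent = 'e' (2 times each)


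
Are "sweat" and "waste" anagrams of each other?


Word 1: "sweat" → sorted: aestw
Word 2: "waste" → sorted: aestw
Same letters? aestw == aestw
Anagram = Yes


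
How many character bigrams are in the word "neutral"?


Word: "neutral" (length 7)
Number of 2-grams = length - 2 + 1 = 7 - 2 + 1
= 6


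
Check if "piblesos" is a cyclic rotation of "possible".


Word: "possible", Candidate: "piblesos"
Method: check if candidate is substring of word+word
"possiblepossible" contains "piblesos"? No
Is rotation = No


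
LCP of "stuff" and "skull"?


Word 1: "stuff"
Word 2: "skull"
Comparing from start:
  Pos 0: 's' == 's'
  Pos 1: 't' != 'k' (stop)
LCP = "s" (length 1)


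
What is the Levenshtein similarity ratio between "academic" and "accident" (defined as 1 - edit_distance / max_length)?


Word 1: "academic" (length 8)
Word 2: "accident" (length 8)
One optimal edit sequence:
  1. keep 'a'
  2. insert 'c'  (+1)
  3. keep 'c'
  4. substitute 'a' -> 'i'  (+1)
  5. keep 'd'
  6. keep 'e'
  7. delete 'm'  (+1)
  8. substitute 'i' -> 'n'  (+1)
  9. substitute 'c' -> 't'  (+1)
Edit distance = 5
Max length = max(8, 8) = 8
Similarity = 1 - 5/8
= 0.3750


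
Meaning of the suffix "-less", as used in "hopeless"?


Suffix: -less
Example: hopeless = hope + -less
Meaning = without


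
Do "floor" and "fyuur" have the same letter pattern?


Pattern of "floor": [0, 1, 2, 2, 3]
Pattern of "fyuur": [0, 1, 2, 2, 3]
Patterns match
Same pattern = Yes


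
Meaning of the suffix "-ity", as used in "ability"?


Suffix: -ity
Example: ability (able + -ity, with a spelling change)
Meaning = quality of


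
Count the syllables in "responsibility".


Word: "responsibility"
Syllable breakdown: re · spon · si · bil · i · ty
Counting: 6 parts
= 6 syllables


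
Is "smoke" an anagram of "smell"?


Word 1: "smell" → sorted: ellms
Word 2: "smoke" → sorted: ekmos
Same letters? ellms != ekmos
Anagram = No


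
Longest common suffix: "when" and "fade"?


Word 1: "when"
Word 2: "fade"
Comparing from end:
  Pos -1: 'n' != 'e' (stop)
LCS = "" (length 0)


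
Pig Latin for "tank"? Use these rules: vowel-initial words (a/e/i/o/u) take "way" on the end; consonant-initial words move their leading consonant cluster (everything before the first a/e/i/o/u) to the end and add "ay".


Word: "tank"
Starts with consonant(s) → move to end, add 'ay'
Consonant cluster: "t"
Pig Latin = "anktay"


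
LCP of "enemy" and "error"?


Word 1: "enemy"
Word 2: "error"
Comparing from start:
  Pos 0: 'e' == 'e'
  Pos 1: 'n' != 'r' (stop)
LCP = "e" (length 1)


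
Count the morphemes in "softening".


Word: "softening"
Morphemes: soft / -en / -ing
Each morpheme carries meaning
= 3 morphemes


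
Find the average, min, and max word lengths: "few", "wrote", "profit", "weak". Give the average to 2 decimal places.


Lengths: "few"=3, "wrote"=5, "profit"=6, "weak"=4
Sum = 18, Count = 4
Average = 18/4 = 4.50
= avg=4.50, min=3, max=6


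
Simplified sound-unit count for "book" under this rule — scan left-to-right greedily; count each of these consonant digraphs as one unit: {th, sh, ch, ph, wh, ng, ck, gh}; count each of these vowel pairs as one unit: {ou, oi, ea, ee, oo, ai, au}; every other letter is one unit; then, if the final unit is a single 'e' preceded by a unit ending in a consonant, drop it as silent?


Word: "book" (4 letters)
Left-to-right scan:
  (1) 'b' (letter)
  (2) 'oo' (vowel-pair)
  (3) 'k' (letter)
Units from scan: 3
Sound units = 3 units


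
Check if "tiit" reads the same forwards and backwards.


Word: "tiit"
Reversed: "tiit"
Forward == Backward? tiit == tiit
Palindrome = Yes


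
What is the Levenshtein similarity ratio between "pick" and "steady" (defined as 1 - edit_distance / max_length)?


Word 1: "pick" (length 4)
Word 2: "steady" (length 6)
One optimal edit sequence:
  1. insert 's'  (+1)
  2. insert 't'  (+1)
  3. substitute 'p' -> 'e'  (+1)
  4. substitute 'i' -> 'a'  (+1)
  5. substitute 'c' -> 'd'  (+1)
  6. substitute 'k' -> 'y'  (+1)
Edit distance = 6
Max length = max(4, 6) = 6
Similarity = 1 - 6/6
= 0.0000


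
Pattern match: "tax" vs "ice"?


Pattern of "tax": [0, 1, 2]
Pattern of "ice": [0, 1, 2]
Patterns match
Same pattern = Yes


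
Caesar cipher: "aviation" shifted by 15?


Word: "aviation"
Shift: 15
Each letter → (letter + shift) mod 26:
  'a' (0) + 15 = 15 → 'p'
  'v' (21) + 15 = 10 → 'k'
  'i' (8) + 15 = 23 → 'x'
  'a' (0) + 15 = 15 → 'p'
  't' (19) + 15 = 8 → 'i'
  'i' (8) + 15 = 23 → 'x'
  'o' (14) + 15 = 3 → 'd'
  'n' (13) + 15 = 2 → 'c'
Result = "pkxpixdc"


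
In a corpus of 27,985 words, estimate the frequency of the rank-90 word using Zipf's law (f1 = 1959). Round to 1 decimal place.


Zipf's law: f(r) = f(1) / r
f(1) = 1959
f(90) = 1959 / 90
= 21.8 occurrences


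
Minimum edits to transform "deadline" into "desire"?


Word 1: "deadline" (length 8)
Word 2: "desire" (length 6)
One optimal edit sequence (insert/delete/substitute each cost 1):
  1. keep 'd'
  2. keep 'e'
  3. delete 'a'  (+1)
  4. delete 'd'  (+1)
  5. substitute 'l' -> 's'  (+1)
  6. keep 'i'
  7. substitute 'n' -> 'r'  (+1)
  8. keep 'e'
Total edit operations: 4
Edit distance = 4


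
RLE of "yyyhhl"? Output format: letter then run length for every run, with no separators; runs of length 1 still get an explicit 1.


String: "yyyhhl"
Scanning for consecutive runs:
  'y' x 3
  'h' x 2
  'l' x 1
RLE = "y3h2l1"


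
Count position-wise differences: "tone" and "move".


Comparing character by character (same length = 4):
  Pos 0: 't' vs 'm' !=
  Pos 1: 'o' vs 'o' =
  Pos 2: 'n' vs 'v' !=
  Pos 3: 'e' vs 'e' =
Hamming distance = 2


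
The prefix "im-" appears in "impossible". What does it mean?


Prefix: im-
Example: impossible = im- + possible
Meaning = not / into


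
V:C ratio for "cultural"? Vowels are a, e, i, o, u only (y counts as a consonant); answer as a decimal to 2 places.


Word: "cultural"
Vowels (a,e,i,o,u): 3
Consonants: 5
Ratio = 3/5
= 0.60


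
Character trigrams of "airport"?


Word: "airport" (length 7)
Number of trigrams = 7 - 3 + 1 = 5
  Position 0: "air"
  Position 1: "irp"
  Position 2: "rpo"
  Position 3: "por"
  Position 4: "ort"
Trigrams = "air", "irp", "rpo", "por", "ort"


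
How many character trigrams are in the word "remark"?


Word: "remark" (length 6)
Number of 3-grams = length - 3 + 1 = 6 - 3 + 1
= 4


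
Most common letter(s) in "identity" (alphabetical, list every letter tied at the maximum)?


Word: "identity"
Letter counts:
  'd': 1
  'e': 1
  'i': 2
  'n': 1
  't': 2
  'y': 1
Maximum count = 2
Most frequent = 'i', 't' (2 times each)


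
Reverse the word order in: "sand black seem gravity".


Original: "sand black seem gravity"
Words (1..n): sand | black | seem | gravity
Reversed (n..1): gravity | seem | black | sand
Result = "gravity seem black sand"


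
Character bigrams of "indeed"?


Word: "indeed" (length 6)
Number of bigrams = 6 - 2 + 1 = 5
  Position 0: "in"
  Position 1: "nd"
  Position 2: "de"
  Position 3: "ee"
  Position 4: "ed"
Bigrams = "in", "nd", "de", "ee", "ed"


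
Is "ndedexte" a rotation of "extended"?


Word: "extended", Candidate: "ndedexte"
Method: check if candidate is substring of word+word
"extendedextended" contains "ndedexte"? Yes
Is rotation = Yes


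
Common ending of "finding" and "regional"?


Word 1: "finding"
Word 2: "regional"
Comparing from end:
  Pos -1: 'g' != 'l' (stop)
LCS = "" (length 0)


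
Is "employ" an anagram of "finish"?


Word 1: "finish" → sorted: fhiins
Word 2: "employ" → sorted: elmopy
Same letters? fhiins != elmopy
Anagram = No


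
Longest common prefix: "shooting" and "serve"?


Word 1: "shooting"
Word 2: "serve"
Comparing from start:
  Pos 0: 's' == 's'
  Pos 1: 'h' != 'e' (stop)
LCP = "s" (length 1)


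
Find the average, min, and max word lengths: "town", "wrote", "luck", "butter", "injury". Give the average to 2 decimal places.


Lengths: "town"=4, "wrote"=5, "luck"=4, "butter"=6, "injury"=6
Sum = 25, Count = 5
Average = 25/5 = 5.00
= avg=5.00, min=4, max=6


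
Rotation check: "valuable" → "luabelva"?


Word: "valuable", Candidate: "luabelva"
Method: check if candidate is substring of word+word
"valuablevaluable" contains "luabelva"? No
Is rotation = No


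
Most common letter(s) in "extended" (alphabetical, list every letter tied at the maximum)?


Word: "extended"
Letter counts:
  'd': 2
  'e': 3
  'n': 1
  't': 1
  'x': 1
Maximum count = 3
Most frequent = 'e' (3 times each)


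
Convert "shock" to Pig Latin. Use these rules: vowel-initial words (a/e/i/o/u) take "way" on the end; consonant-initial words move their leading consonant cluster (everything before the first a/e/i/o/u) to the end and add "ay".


Word: "shock"
Starts with consonant(s) → move to end, add 'ay'
Consonant cluster: "sh"
Pig Latin = "ockshay"


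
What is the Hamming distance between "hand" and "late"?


Comparing character by character (same length = 4):
  Pos 0: 'h' vs 'l' !=
  Pos 1: 'a' vs 'a' =
  Pos 2: 'n' vs 't' !=
  Pos 3: 'd' vs 'e' !=
Hamming distance = 3


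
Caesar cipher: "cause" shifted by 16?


Word: "cause"
Shift: 16
Each letter → (letter + shift) mod 26:
  'c' (2) + 16 = 18 → 's'
  'a' (0) + 16 = 16 → 'q'
  'u' (20) + 16 = 10 → 'k'
  's' (18) + 16 = 8 → 'i'
  'e' (4) + 16 = 20 → 'u'
Result = "sqkiu"


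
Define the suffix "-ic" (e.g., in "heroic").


Suffix: -ic
Example: heroic = hero + -ic
Meaning = relating to


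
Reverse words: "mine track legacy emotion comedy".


Original: "mine track legacy emotion comedy"
Words (1..n): mine | track | legacy | emotion | comedy
Reversed (n..1): comedy | emotion | legacy | track | mine
Result = "comedy emotion legacy track mine"


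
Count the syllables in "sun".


Word: "sun"
Syllable breakdown: sun
Counting: 1 part
= 1 syllable


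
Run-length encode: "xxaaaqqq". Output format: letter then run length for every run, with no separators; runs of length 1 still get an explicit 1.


String: "xxaaaqqq"
Scanning for consecutive runs:
  'x' x 2
  'a' x 3
  'q' x 3
RLE = "x2a3q3"


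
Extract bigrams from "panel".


Word: "panel" (length 5)
Number of bigrams = 5 - 2 + 1 = 4
  Position 0: "pa"
  Position 1: "an"
  Position 2: "ne"
  Position 3: "el"
Bigrams = "pa", "an", "ne", "el"


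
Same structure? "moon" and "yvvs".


Pattern of "moon": [0, 1, 1, 2]
Pattern of "yvvs": [0, 1, 1, 2]
Patterns match
Same pattern = Yes


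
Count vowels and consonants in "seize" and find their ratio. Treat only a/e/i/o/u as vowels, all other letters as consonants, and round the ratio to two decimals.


Word: "seize"
Vowels (a,e,i,o,u): 3
Consonants: 2
Ratio = 3/2
= 1.50


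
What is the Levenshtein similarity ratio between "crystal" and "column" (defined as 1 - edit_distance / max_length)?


Word 1: "crystal" (length 7)
Word 2: "column" (length 6)
One optimal edit sequence:
  1. keep 'c'
  2. delete 'r'  (+1)
  3. substitute 'y' -> 'o'  (+1)
  4. substitute 's' -> 'l'  (+1)
  5. substitute 't' -> 'u'  (+1)
  6. substitute 'a' -> 'm'  (+1)
  7. substitute 'l' -> 'n'  (+1)
Edit distance = 6
Max length = max(7, 6) = 7
Similarity = 1 - 6/7
= 0.1429


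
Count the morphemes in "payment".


Word: "payment"
Morphemes: pay | -ment
Each morpheme carries meaning
= 2 morphemes


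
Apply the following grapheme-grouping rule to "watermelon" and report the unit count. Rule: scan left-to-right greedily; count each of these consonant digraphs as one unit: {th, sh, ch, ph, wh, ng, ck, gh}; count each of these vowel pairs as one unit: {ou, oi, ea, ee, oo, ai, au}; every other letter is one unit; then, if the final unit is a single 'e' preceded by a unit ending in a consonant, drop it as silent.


Word: "watermelon" (10 letters)
Left-to-right scan:
  (1) 'w' (letter)
  (2) 'a' (letter)
  (3) 't' (letter)
  (4) 'e' (letter)
  (5) 'r' (letter)
  (6) 'm' (letter)
  (7) 'e' (letter)
  (8) 'l' (letter)
  (9) 'o' (letter)
  (10) 'n' (letter)
Units from scan: 10
Sound units = 10 units


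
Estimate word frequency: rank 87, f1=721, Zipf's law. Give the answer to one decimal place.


Zipf's law: f(r) = f(1) / r
f(1) = 721
f(87) = 721 / 87
= 8.3 occurrences


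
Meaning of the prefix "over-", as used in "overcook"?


Prefix: over-
Example: overcook (over- + cook)
Meaning = excessive


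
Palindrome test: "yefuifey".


Word: "yefuifey"
Reversed: "yefiufey"
Forward == Backward? yefuifey != yefiufey
Palindrome = No


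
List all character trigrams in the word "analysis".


Word: "analysis" (length 8)
Number of trigrams = 8 - 3 + 1 = 6
  Position 0: "ana"
  Position 1: "nal"
  Position 2: "aly"
  Position 3: "lys"
  Position 4: "ysi"
  Position 5: "sis"
Trigrams = "ana", "nal", "aly", "lys", "ysi", "sis"


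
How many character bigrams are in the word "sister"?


Word: "sister" (length 6)
Number of 2-grams = length - 2 + 1 = 6 - 2 + 1
= 5


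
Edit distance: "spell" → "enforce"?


Word 1: "spell" (length 5)
Word 2: "enforce" (length 7)
One optimal edit sequence (insert/delete/substitute each cost 1):
  1. insert 'e'  (+1)
  2. insert 'n'  (+1)
  3. substitute 's' -> 'f'  (+1)
  4. substitute 'p' -> 'o'  (+1)
  5. substitute 'e' -> 'r'  (+1)
  6. substitute 'l' -> 'c'  (+1)
  7. substitute 'l' -> 'e'  (+1)
Total edit operations: 7
Edit distance = 7
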